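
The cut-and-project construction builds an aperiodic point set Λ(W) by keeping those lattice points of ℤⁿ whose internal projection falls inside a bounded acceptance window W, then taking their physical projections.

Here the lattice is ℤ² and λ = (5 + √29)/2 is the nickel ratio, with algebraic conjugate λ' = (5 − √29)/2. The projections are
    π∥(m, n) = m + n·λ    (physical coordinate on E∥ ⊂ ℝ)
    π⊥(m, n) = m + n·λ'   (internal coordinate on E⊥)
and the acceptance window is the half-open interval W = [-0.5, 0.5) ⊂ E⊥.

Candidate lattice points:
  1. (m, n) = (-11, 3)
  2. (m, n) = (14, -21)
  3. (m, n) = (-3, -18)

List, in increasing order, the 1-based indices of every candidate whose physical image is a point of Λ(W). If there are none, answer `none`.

λ' = (5−√29)/2 ≈ -0.1926.
[1] lift (-11,3): star map gives -11.5777; window check -0.5 ≤ -11.5777 < 0.5 is false → out
[2] lift (14,-21): star map gives 18.0442; window check -0.5 ≤ 18.0442 < 0.5 is false → out
[3] lift (-3,-18): star map gives 0.4665; window check -0.5 ≤ 0.4665 < 0.5 is true → IN Λ

3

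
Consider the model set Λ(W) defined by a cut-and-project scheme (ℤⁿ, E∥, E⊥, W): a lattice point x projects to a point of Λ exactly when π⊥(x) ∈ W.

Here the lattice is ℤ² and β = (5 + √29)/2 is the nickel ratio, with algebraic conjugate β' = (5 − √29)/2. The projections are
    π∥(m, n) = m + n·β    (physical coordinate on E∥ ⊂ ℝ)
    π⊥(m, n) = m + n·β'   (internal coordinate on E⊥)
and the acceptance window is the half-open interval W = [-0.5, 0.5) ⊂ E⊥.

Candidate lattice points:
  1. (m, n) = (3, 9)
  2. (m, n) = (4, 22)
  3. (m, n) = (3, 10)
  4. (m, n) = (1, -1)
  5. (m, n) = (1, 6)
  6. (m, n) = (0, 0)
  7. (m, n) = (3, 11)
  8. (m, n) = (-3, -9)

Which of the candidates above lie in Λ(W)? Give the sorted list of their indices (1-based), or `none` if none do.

Compute β' = (5−√29)/2 = -0.192582, so π⊥(m,n) = m -0.192582·n.
#1 (3,9): internal coord 3 + (9)·β' = +1.266758; +1.266758 ∉ [-0.5, 0.5) → out
#2 (4,22): internal coord 4 + (22)·β' = -0.236813; -0.236813 ∈ [-0.5, 0.5) → IN Λ
#3 (3,10): internal coord 3 + (10)·β' = +1.074176; +1.074176 ∉ [-0.5, 0.5) → out
#4 (1,-1): internal coord 1 + (-1)·β' = +1.192582; +1.192582 ∉ [-0.5, 0.5) → out
#5 (1,6): internal coord 1 + (6)·β' = -0.155494; -0.155494 ∈ [-0.5, 0.5) → IN Λ
#6 (0,0): internal coord 0 + (0)·β' = +0.000000; +0.000000 ∈ [-0.5, 0.5) → IN Λ
#7 (3,11): internal coord 3 + (11)·β' = +0.881594; +0.881594 ∉ [-0.5, 0.5) → out
#8 (-3,-9): internal coord -3 + (-9)·β' = -1.266758; -1.266758 ∉ [-0.5, 0.5) → out

2, 5, 6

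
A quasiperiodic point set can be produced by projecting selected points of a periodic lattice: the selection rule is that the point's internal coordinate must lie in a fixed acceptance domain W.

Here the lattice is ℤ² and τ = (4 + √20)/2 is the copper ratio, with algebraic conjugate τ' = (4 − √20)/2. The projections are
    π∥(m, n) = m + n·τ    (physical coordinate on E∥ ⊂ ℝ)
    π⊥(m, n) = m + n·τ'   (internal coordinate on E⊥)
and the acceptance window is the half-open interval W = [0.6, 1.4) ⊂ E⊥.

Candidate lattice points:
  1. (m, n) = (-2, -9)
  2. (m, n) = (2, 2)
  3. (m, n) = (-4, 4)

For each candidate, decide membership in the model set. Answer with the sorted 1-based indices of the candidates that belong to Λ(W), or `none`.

none

τ' = (4−√20)/2 ≈ -0.23607.
[1] lift (-2,-9): star map gives 0.12461; window check 0.6 ≤ 0.12461 < 1.4 is false → out
[2] lift (2,2): star map gives 1.52786; window check 0.6 ≤ 1.52786 < 1.4 is false → out
[3] lift (-4,4): star map gives -4.94427; window check 0.6 ≤ -4.94427 < 1.4 is false → out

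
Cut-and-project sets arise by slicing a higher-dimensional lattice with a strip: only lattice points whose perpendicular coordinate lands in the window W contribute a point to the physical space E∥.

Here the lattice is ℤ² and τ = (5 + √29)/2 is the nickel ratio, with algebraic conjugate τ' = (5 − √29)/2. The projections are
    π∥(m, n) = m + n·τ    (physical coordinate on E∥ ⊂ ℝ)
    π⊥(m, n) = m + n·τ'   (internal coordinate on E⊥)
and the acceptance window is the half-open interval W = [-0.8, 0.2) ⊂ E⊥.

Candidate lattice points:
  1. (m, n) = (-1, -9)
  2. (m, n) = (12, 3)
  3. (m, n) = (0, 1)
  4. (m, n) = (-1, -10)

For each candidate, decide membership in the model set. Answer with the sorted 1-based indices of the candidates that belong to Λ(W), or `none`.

Compute τ' = (5−√29)/2 = -0.19258, so π⊥(m,n) = m -0.19258·n.
#1 (-1,-9): internal coord -1 + (-9)·τ' = +0.73324; +0.73324 ∉ [-0.8, 0.2) → out
#2 (12,3): internal coord 12 + (3)·τ' = +11.42225; +11.42225 ∉ [-0.8, 0.2) → out
#3 (0,1): internal coord 0 + (1)·τ' = -0.19258; -0.19258 ∈ [-0.8, 0.2) → IN Λ
#4 (-1,-10): internal coord -1 + (-10)·τ' = +0.92582; +0.92582 ∉ [-0.8, 0.2) → out

3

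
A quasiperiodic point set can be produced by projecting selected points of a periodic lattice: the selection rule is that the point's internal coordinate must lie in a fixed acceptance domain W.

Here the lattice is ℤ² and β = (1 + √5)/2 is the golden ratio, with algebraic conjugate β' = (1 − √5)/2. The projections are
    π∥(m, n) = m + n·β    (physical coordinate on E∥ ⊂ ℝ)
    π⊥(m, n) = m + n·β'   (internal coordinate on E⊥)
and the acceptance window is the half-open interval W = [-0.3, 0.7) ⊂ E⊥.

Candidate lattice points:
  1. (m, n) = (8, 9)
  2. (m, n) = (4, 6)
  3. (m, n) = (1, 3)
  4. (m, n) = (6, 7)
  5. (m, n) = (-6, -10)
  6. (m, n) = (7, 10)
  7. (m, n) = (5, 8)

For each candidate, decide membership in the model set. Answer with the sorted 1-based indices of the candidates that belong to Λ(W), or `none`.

Compute β' = (1−√5)/2 = -0.618034, so π⊥(m,n) = m -0.618034·n.
#1 (8,9): internal coord 8 + (9)·β' = +2.437694; +2.437694 ∉ [-0.3, 0.7) → out
#2 (4,6): internal coord 4 + (6)·β' = +0.291796; +0.291796 ∈ [-0.3, 0.7) → IN Λ
#3 (1,3): internal coord 1 + (3)·β' = -0.854102; -0.854102 ∉ [-0.3, 0.7) → out
#4 (6,7): internal coord 6 + (7)·β' = +1.673762; +1.673762 ∉ [-0.3, 0.7) → out
#5 (-6,-10): internal coord -6 + (-10)·β' = +0.180340; +0.180340 ∈ [-0.3, 0.7) → IN Λ
#6 (7,10): internal coord 7 + (10)·β' = +0.819660; +0.819660 ∉ [-0.3, 0.7) → out
#7 (5,8): internal coord 5 + (8)·β' = +0.055728; +0.055728 ∈ [-0.3, 0.7) → IN Λ

2, 5, 7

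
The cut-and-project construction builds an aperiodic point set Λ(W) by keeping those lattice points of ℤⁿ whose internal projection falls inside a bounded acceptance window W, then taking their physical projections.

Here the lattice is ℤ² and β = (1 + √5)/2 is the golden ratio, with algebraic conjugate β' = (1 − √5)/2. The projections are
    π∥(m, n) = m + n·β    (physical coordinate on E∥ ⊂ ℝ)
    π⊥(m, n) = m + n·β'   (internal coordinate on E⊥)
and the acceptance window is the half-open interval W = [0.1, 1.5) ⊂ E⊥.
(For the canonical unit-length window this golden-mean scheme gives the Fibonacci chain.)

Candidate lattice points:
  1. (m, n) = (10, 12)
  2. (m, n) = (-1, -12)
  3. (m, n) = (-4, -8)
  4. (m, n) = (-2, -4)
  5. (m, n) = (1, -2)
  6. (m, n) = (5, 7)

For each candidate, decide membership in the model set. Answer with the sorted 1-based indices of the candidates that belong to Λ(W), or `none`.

3, 4, 6

Numerically β ≈ 1.6180 and β' = −1/β ≈ -0.6180.
#1 (10,12): internal coord 10 + (12)·β' = +2.5836; +2.5836 ∉ [0.1, 1.5) → out
#2 (-1,-12): internal coord -1 + (-12)·β' = +6.4164; +6.4164 ∉ [0.1, 1.5) → out
#3 (-4,-8): internal coord -4 + (-8)·β' = +0.9443; +0.9443 ∈ [0.1, 1.5) → IN Λ
#4 (-2,-4): internal coord -2 + (-4)·β' = +0.4721; +0.4721 ∈ [0.1, 1.5) → IN Λ
#5 (1,-2): internal coord 1 + (-2)·β' = +2.2361; +2.2361 ∉ [0.1, 1.5) → out
#6 (5,7): internal coord 5 + (7)·β' = +0.6738; +0.6738 ∈ [0.1, 1.5) → IN Λ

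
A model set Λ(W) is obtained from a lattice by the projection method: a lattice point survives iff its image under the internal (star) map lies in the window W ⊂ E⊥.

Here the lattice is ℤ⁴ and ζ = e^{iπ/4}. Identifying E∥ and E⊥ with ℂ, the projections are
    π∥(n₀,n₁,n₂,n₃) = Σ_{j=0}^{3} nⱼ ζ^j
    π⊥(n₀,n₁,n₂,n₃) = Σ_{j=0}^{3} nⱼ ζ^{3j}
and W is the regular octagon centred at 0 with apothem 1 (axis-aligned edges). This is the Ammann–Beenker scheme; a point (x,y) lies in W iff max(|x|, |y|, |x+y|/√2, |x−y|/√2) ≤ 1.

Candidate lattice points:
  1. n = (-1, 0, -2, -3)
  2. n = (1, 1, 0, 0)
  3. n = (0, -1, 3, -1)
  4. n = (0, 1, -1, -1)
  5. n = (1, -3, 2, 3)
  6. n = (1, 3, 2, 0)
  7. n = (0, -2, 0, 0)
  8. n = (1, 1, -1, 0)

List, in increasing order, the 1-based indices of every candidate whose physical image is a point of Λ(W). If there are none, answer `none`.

π⊥(n) = n₀ + n₁ζ³ + n₂ζ⁶ + n₃ζ⁹ where ζ = e^{iπ/4}.
candidate 1: n = (-1, 0, -2, -3) → π⊥ ≈ (-3.121320, -0.121320); max(|x|,|y|,|x±y|/√2) = 3.121320 > 1 ⇒ ∉ W
candidate 2: n = (1, 1, 0, 0) → π⊥ ≈ (+0.292893, +0.707107); max(|x|,|y|,|x±y|/√2) = 0.707107 ≤ 1 ⇒ ∈ W
candidate 3: n = (0, -1, 3, -1) → π⊥ ≈ (+0.000000, -4.414214); max(|x|,|y|,|x±y|/√2) = 4.414214 > 1 ⇒ ∉ W
candidate 4: n = (0, 1, -1, -1) → π⊥ ≈ (-1.414214, +1.000000); max(|x|,|y|,|x±y|/√2) = 1.707107 > 1 ⇒ ∉ W
candidate 5: n = (1, -3, 2, 3) → π⊥ ≈ (+5.242641, -2.000000); max(|x|,|y|,|x±y|/√2) = 5.242641 > 1 ⇒ ∉ W
candidate 6: n = (1, 3, 2, 0) → π⊥ ≈ (-1.121320, +0.121320); max(|x|,|y|,|x±y|/√2) = 1.121320 > 1 ⇒ ∉ W
candidate 7: n = (0, -2, 0, 0) → π⊥ ≈ (+1.414214, -1.414214); max(|x|,|y|,|x±y|/√2) = 2.000000 > 1 ⇒ ∉ W
candidate 8: n = (1, 1, -1, 0) → π⊥ ≈ (+0.292893, +1.707107); max(|x|,|y|,|x±y|/√2) = 1.707107 > 1 ⇒ ∉ W

2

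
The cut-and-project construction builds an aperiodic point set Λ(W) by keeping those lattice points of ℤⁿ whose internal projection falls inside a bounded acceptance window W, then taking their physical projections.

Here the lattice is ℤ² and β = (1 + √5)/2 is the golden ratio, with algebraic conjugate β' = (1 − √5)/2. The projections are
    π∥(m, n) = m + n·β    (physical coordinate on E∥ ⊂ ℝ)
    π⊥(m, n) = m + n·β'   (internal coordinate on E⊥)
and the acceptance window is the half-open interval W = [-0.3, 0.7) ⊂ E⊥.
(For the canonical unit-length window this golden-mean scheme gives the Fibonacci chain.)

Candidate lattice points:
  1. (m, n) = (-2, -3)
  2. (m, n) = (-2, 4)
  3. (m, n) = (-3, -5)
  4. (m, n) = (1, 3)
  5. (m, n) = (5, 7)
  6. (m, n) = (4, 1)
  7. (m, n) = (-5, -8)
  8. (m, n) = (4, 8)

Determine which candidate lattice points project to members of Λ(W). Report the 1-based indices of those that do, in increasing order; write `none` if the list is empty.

1, 3, 5, 7

β' = (1−√5)/2 ≈ -0.6180.
[1] lift (-2,-3): star map gives -0.1459; window check -0.3 ≤ -0.1459 < 0.7 is true → IN Λ
[2] lift (-2,4): star map gives -4.4721; window check -0.3 ≤ -4.4721 < 0.7 is false → out
[3] lift (-3,-5): star map gives 0.0902; window check -0.3 ≤ 0.0902 < 0.7 is true → IN Λ
[4] lift (1,3): star map gives -0.8541; window check -0.3 ≤ -0.8541 < 0.7 is false → out
[5] lift (5,7): star map gives 0.6738; window check -0.3 ≤ 0.6738 < 0.7 is true → IN Λ
[6] lift (4,1): star map gives 3.3820; window check -0.3 ≤ 3.3820 < 0.7 is false → out
[7] lift (-5,-8): star map gives -0.0557; window check -0.3 ≤ -0.0557 < 0.7 is true → IN Λ
[8] lift (4,8): star map gives -0.9443; window check -0.3 ≤ -0.9443 < 0.7 is false → out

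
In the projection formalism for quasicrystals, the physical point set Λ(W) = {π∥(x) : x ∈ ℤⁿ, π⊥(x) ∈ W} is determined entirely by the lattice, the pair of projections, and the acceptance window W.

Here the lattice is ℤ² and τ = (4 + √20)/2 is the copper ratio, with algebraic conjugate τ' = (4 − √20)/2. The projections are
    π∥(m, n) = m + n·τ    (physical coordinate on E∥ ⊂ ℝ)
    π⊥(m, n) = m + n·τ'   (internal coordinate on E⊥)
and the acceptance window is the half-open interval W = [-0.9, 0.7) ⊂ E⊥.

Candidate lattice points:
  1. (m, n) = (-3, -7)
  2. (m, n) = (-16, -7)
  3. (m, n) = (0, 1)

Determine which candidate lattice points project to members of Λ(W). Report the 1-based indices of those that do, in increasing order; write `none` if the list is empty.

Compute τ' = (4−√20)/2 = -0.23607, so π⊥(m,n) = m -0.23607·n.
candidate 1: (m,n)=(-3,-7) → π∥ = -3-7·τ ≈ -32.65248, π⊥ = -3-7·τ' ≈ -1.34752 ∉ [-0.9, 0.7) ⇒ out
candidate 2: (m,n)=(-16,-7) → π∥ = -16-7·τ ≈ -45.65248, π⊥ = -16-7·τ' ≈ -14.34752 ∉ [-0.9, 0.7) ⇒ out
candidate 3: (m,n)=(0,1) → π∥ = 0+1·τ ≈ 4.23607, π⊥ = 0+1·τ' ≈ -0.23607 ∈ [-0.9, 0.7) ⇒ IN Λ

3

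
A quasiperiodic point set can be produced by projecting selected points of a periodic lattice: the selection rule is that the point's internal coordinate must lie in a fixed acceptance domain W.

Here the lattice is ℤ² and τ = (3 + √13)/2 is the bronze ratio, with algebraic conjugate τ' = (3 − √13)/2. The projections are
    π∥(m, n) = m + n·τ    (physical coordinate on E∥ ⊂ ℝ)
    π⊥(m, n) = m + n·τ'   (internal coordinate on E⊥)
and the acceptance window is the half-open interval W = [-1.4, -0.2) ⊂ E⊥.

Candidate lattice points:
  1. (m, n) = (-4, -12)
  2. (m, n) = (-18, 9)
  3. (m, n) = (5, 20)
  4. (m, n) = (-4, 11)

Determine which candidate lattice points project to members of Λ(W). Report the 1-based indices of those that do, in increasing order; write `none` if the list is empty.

Compute τ' = (3−√13)/2 = -0.302776, so π⊥(m,n) = m -0.302776·n.
candidate 1: (m,n)=(-4,-12) → π∥ = -4-12·τ ≈ -43.633308, π⊥ = -4-12·τ' ≈ -0.366692 ∈ [-1.4, -0.2) ⇒ IN Λ
candidate 2: (m,n)=(-18,9) → π∥ = -18+9·τ ≈ 11.724981, π⊥ = -18+9·τ' ≈ -20.724981 ∉ [-1.4, -0.2) ⇒ out
candidate 3: (m,n)=(5,20) → π∥ = 5+20·τ ≈ 71.055513, π⊥ = 5+20·τ' ≈ -1.055513 ∈ [-1.4, -0.2) ⇒ IN Λ
candidate 4: (m,n)=(-4,11) → π∥ = -4+11·τ ≈ 32.330532, π⊥ = -4+11·τ' ≈ -7.330532 ∉ [-1.4, -0.2) ⇒ out

1, 3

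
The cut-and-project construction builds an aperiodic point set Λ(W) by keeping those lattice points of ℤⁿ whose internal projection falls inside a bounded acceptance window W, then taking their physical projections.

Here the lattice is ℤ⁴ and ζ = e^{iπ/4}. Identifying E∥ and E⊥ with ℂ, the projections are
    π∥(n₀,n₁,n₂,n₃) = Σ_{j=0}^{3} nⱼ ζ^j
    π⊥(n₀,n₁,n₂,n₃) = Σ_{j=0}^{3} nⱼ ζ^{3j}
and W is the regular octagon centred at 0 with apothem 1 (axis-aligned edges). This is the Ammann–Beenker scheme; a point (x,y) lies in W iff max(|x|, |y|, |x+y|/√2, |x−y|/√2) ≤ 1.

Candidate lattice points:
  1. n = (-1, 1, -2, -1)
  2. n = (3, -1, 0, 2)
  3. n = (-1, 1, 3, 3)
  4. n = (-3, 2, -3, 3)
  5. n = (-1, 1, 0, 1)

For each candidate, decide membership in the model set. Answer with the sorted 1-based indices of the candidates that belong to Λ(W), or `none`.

3

π⊥(n) = n₀ + n₁ζ³ + n₂ζ⁶ + n₃ζ⁹ where ζ = e^{iπ/4}.
#1 (-1, 1, -2, -1): internal (-2.41421, 2.00000); octagon support 3.12132 vs apothem 1 → ∉ W
#2 (3, -1, 0, 2): internal (5.12132, 0.70711); octagon support 5.12132 vs apothem 1 → ∉ W
#3 (-1, 1, 3, 3): internal (0.41421, -0.17157); octagon support 0.41421 vs apothem 1 → ∈ W
#4 (-3, 2, -3, 3): internal (-2.29289, 6.53553); octagon support 6.53553 vs apothem 1 → ∉ W
#5 (-1, 1, 0, 1): internal (-1.00000, 1.41421); octagon support 1.70711 vs apothem 1 → ∉ W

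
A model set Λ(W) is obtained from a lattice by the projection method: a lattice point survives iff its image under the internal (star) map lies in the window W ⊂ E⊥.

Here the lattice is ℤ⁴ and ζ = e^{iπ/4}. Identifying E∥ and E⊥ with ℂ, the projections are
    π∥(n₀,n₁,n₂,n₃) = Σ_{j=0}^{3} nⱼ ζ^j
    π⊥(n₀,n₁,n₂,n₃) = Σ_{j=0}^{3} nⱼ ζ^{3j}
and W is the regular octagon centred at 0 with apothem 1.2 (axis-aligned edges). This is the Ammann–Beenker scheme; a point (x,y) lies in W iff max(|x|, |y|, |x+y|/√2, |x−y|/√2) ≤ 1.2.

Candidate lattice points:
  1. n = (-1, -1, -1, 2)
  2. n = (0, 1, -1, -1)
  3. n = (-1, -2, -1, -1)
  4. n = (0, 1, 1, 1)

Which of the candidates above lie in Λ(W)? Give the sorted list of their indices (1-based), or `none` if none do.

3, 4

Internal map: ζ^{3j} for j=0..3 gives (1,0), (−√2/2,√2/2), (0,−1), (√2/2,√2/2).
#1 (-1, -1, -1, 2): internal (1.1213, 1.7071); octagon support 2.0000 vs apothem 1.2 → ∉ W
#2 (0, 1, -1, -1): internal (-1.4142, 1.0000); octagon support 1.7071 vs apothem 1.2 → ∉ W
#3 (-1, -2, -1, -1): internal (-0.2929, -1.1213); octagon support 1.1213 vs apothem 1.2 → ∈ W
#4 (0, 1, 1, 1): internal (0.0000, 0.4142); octagon support 0.4142 vs apothem 1.2 → ∈ W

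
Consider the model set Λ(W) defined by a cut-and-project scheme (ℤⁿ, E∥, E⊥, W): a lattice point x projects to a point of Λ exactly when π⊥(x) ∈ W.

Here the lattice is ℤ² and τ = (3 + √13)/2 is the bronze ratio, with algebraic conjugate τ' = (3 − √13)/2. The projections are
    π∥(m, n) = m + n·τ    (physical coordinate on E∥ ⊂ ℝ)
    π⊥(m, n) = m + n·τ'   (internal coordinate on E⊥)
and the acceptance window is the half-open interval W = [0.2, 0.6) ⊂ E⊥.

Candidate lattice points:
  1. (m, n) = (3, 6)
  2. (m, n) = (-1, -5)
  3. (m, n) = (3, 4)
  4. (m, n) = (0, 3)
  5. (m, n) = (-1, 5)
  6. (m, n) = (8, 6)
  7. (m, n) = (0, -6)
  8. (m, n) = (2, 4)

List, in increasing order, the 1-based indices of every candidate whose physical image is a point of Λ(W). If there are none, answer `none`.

τ' = (3−√13)/2 ≈ -0.30278.
#1 (3,6): internal coord 3 + (6)·τ' = +1.18335; +1.18335 ∉ [0.2, 0.6) → out
#2 (-1,-5): internal coord -1 + (-5)·τ' = +0.51388; +0.51388 ∈ [0.2, 0.6) → IN Λ
#3 (3,4): internal coord 3 + (4)·τ' = +1.78890; +1.78890 ∉ [0.2, 0.6) → out
#4 (0,3): internal coord 0 + (3)·τ' = -0.90833; -0.90833 ∉ [0.2, 0.6) → out
#5 (-1,5): internal coord -1 + (5)·τ' = -2.51388; -2.51388 ∉ [0.2, 0.6) → out
#6 (8,6): internal coord 8 + (6)·τ' = +6.18335; +6.18335 ∉ [0.2, 0.6) → out
#7 (0,-6): internal coord 0 + (-6)·τ' = +1.81665; +1.81665 ∉ [0.2, 0.6) → out
#8 (2,4): internal coord 2 + (4)·τ' = +0.78890; +0.78890 ∉ [0.2, 0.6) → out

2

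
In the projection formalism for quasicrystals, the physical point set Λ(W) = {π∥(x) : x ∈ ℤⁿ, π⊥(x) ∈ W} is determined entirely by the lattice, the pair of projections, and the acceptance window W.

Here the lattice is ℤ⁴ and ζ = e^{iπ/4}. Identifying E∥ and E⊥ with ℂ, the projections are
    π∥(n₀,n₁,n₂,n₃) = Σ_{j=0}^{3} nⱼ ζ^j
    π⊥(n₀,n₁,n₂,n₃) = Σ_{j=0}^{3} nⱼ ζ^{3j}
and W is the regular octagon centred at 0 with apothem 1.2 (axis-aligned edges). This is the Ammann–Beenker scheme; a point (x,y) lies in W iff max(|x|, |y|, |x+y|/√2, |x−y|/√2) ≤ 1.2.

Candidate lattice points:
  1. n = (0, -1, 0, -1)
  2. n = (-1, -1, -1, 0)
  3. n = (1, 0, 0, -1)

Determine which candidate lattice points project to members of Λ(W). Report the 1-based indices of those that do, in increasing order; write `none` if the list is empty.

2, 3

π⊥(n) = n₀ + n₁ζ³ + n₂ζ⁶ + n₃ζ⁹ where ζ = e^{iπ/4}.
#1 (0, -1, 0, -1): internal (0.000000, -1.414214); octagon support 1.414214 vs apothem 1.2 → ∉ W
#2 (-1, -1, -1, 0): internal (-0.292893, 0.292893); octagon support 0.414214 vs apothem 1.2 → ∈ W
#3 (1, 0, 0, -1): internal (0.292893, -0.707107); octagon support 0.707107 vs apothem 1.2 → ∈ W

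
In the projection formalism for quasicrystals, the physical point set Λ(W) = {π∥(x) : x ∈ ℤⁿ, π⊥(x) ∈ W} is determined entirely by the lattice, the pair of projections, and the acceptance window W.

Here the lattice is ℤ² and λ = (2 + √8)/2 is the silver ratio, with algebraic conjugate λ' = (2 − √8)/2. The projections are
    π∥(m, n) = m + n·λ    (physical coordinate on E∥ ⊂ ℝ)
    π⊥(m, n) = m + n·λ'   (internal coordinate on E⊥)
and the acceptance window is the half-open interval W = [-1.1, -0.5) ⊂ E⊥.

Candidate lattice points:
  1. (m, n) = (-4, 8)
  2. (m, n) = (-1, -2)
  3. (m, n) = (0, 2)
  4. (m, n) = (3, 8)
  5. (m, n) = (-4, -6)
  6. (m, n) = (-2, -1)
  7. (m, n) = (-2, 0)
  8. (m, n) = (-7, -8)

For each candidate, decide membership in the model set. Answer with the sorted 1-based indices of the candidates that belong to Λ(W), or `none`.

3

Compute λ' = (2−√8)/2 = -0.414214, so π⊥(m,n) = m -0.414214·n.
candidate 1: (m,n)=(-4,8) → π∥ = -4+8·λ ≈ 15.313708, π⊥ = -4+8·λ' ≈ -7.313708 ∉ [-1.1, -0.5) ⇒ out
candidate 2: (m,n)=(-1,-2) → π∥ = -1-2·λ ≈ -5.828427, π⊥ = -1-2·λ' ≈ -0.171573 ∉ [-1.1, -0.5) ⇒ out
candidate 3: (m,n)=(0,2) → π∥ = 0+2·λ ≈ 4.828427, π⊥ = 0+2·λ' ≈ -0.828427 ∈ [-1.1, -0.5) ⇒ IN Λ
candidate 4: (m,n)=(3,8) → π∥ = 3+8·λ ≈ 22.313708, π⊥ = 3+8·λ' ≈ -0.313708 ∉ [-1.1, -0.5) ⇒ out
candidate 5: (m,n)=(-4,-6) → π∥ = -4-6·λ ≈ -18.485281, π⊥ = -4-6·λ' ≈ -1.514719 ∉ [-1.1, -0.5) ⇒ out
candidate 6: (m,n)=(-2,-1) → π∥ = -2-1·λ ≈ -4.414214, π⊥ = -2-1·λ' ≈ -1.585786 ∉ [-1.1, -0.5) ⇒ out
candidate 7: (m,n)=(-2,0) → π∥ = -2+0·λ ≈ -2.000000, π⊥ = -2+0·λ' ≈ -2.000000 ∉ [-1.1, -0.5) ⇒ out
candidate 8: (m,n)=(-7,-8) → π∥ = -7-8·λ ≈ -26.313708, π⊥ = -7-8·λ' ≈ -3.686292 ∉ [-1.1, -0.5) ⇒ out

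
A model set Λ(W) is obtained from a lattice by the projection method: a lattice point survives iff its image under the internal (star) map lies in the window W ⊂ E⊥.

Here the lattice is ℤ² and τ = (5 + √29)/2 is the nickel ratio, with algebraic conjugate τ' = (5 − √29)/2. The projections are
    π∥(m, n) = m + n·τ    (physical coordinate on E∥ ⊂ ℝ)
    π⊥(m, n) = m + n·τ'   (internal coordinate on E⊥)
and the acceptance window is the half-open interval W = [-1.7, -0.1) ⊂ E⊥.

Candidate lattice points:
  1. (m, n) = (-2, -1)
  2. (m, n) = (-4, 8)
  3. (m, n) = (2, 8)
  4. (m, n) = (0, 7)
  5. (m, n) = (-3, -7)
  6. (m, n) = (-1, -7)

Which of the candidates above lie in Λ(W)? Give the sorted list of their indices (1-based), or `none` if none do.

Compute τ' = (5−√29)/2 = -0.192582, so π⊥(m,n) = m -0.192582·n.
candidate 1: (m,n)=(-2,-1) → π∥ = -2-1·τ ≈ -7.192582, π⊥ = -2-1·τ' ≈ -1.807418 ∉ [-1.7, -0.1) ⇒ out
candidate 2: (m,n)=(-4,8) → π∥ = -4+8·τ ≈ 37.540659, π⊥ = -4+8·τ' ≈ -5.540659 ∉ [-1.7, -0.1) ⇒ out
candidate 3: (m,n)=(2,8) → π∥ = 2+8·τ ≈ 43.540659, π⊥ = 2+8·τ' ≈ 0.459341 ∉ [-1.7, -0.1) ⇒ out
candidate 4: (m,n)=(0,7) → π∥ = 0+7·τ ≈ 36.348077, π⊥ = 0+7·τ' ≈ -1.348077 ∈ [-1.7, -0.1) ⇒ IN Λ
candidate 5: (m,n)=(-3,-7) → π∥ = -3-7·τ ≈ -39.348077, π⊥ = -3-7·τ' ≈ -1.651923 ∈ [-1.7, -0.1) ⇒ IN Λ
candidate 6: (m,n)=(-1,-7) → π∥ = -1-7·τ ≈ -37.348077, π⊥ = -1-7·τ' ≈ 0.348077 ∉ [-1.7, -0.1) ⇒ out

4, 5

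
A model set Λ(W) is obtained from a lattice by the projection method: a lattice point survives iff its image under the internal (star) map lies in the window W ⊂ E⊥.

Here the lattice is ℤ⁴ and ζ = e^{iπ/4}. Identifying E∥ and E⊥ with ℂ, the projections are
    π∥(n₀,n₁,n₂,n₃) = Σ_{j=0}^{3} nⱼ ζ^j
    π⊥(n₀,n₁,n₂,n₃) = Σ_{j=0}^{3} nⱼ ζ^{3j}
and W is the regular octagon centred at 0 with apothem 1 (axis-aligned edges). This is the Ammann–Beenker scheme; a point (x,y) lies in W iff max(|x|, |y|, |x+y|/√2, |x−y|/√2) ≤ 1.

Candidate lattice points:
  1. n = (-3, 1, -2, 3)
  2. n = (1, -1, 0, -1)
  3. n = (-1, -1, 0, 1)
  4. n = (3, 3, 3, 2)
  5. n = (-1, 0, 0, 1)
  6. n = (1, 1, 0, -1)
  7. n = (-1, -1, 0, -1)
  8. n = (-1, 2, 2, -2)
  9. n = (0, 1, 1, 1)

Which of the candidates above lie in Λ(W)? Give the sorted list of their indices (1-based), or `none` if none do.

3, 5, 6, 9

With ζ = e^{iπ/4} the internal vectors are ζ^0,ζ^3,ζ^6,ζ^9.
candidate 1: n = (-3, 1, -2, 3) → π⊥ ≈ (-1.585786, +4.828427); max(|x|,|y|,|x±y|/√2) = 4.828427 > 1 ⇒ ∉ W
candidate 2: n = (1, -1, 0, -1) → π⊥ ≈ (+1.000000, -1.414214); max(|x|,|y|,|x±y|/√2) = 1.707107 > 1 ⇒ ∉ W
candidate 3: n = (-1, -1, 0, 1) → π⊥ ≈ (+0.414214, +0.000000); max(|x|,|y|,|x±y|/√2) = 0.414214 ≤ 1 ⇒ ∈ W
candidate 4: n = (3, 3, 3, 2) → π⊥ ≈ (+2.292893, +0.535534); max(|x|,|y|,|x±y|/√2) = 2.292893 > 1 ⇒ ∉ W
candidate 5: n = (-1, 0, 0, 1) → π⊥ ≈ (-0.292893, +0.707107); max(|x|,|y|,|x±y|/√2) = 0.707107 ≤ 1 ⇒ ∈ W
candidate 6: n = (1, 1, 0, -1) → π⊥ ≈ (-0.414214, +0.000000); max(|x|,|y|,|x±y|/√2) = 0.414214 ≤ 1 ⇒ ∈ W
candidate 7: n = (-1, -1, 0, -1) → π⊥ ≈ (-1.000000, -1.414214); max(|x|,|y|,|x±y|/√2) = 1.707107 > 1 ⇒ ∉ W
candidate 8: n = (-1, 2, 2, -2) → π⊥ ≈ (-3.828427, -2.000000); max(|x|,|y|,|x±y|/√2) = 4.121320 > 1 ⇒ ∉ W
candidate 9: n = (0, 1, 1, 1) → π⊥ ≈ (+0.000000, +0.414214); max(|x|,|y|,|x±y|/√2) = 0.414214 ≤ 1 ⇒ ∈ W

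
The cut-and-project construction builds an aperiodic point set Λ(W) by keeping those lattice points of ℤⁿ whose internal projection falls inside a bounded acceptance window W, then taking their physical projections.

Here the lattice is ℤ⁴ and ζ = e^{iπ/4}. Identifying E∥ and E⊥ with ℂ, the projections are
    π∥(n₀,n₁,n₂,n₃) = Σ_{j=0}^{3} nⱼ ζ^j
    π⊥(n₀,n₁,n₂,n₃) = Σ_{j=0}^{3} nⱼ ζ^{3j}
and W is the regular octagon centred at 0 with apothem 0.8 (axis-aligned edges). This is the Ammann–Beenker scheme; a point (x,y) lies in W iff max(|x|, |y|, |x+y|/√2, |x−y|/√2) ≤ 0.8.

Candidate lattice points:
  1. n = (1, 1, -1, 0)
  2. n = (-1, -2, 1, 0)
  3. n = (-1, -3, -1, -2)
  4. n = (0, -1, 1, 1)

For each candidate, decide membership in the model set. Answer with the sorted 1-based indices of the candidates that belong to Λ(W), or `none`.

Internal map: ζ^{3j} for j=0..3 gives (1,0), (−√2/2,√2/2), (0,−1), (√2/2,√2/2).
#1 (1, 1, -1, 0): internal (0.2929, 1.7071); octagon support 1.7071 vs apothem 0.8 → ∉ W
#2 (-1, -2, 1, 0): internal (0.4142, -2.4142); octagon support 2.4142 vs apothem 0.8 → ∉ W
#3 (-1, -3, -1, -2): internal (-0.2929, -2.5355); octagon support 2.5355 vs apothem 0.8 → ∉ W
#4 (0, -1, 1, 1): internal (1.4142, -1.0000); octagon support 1.7071 vs apothem 0.8 → ∉ W

none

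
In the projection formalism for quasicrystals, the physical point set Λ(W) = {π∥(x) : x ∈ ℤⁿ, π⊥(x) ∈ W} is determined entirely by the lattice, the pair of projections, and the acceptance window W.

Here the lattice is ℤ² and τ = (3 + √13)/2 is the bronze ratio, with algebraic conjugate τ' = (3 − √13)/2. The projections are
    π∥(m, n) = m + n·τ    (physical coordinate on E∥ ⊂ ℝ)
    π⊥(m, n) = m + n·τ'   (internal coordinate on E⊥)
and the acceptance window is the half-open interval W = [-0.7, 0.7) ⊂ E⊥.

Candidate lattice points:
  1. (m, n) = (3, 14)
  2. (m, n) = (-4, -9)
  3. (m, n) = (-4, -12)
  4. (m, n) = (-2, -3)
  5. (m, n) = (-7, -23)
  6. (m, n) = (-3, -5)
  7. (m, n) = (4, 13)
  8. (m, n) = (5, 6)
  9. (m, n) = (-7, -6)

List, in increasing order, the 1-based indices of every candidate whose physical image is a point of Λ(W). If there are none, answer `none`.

Compute τ' = (3−√13)/2 = -0.302776, so π⊥(m,n) = m -0.302776·n.
#1 (3,14): internal coord 3 + (14)·τ' = -1.238859; -1.238859 ∉ [-0.7, 0.7) → out
#2 (-4,-9): internal coord -4 + (-9)·τ' = -1.275019; -1.275019 ∉ [-0.7, 0.7) → out
#3 (-4,-12): internal coord -4 + (-12)·τ' = -0.366692; -0.366692 ∈ [-0.7, 0.7) → IN Λ
#4 (-2,-3): internal coord -2 + (-3)·τ' = -1.091673; -1.091673 ∉ [-0.7, 0.7) → out
#5 (-7,-23): internal coord -7 + (-23)·τ' = -0.036160; -0.036160 ∈ [-0.7, 0.7) → IN Λ
#6 (-3,-5): internal coord -3 + (-5)·τ' = -1.486122; -1.486122 ∉ [-0.7, 0.7) → out
#7 (4,13): internal coord 4 + (13)·τ' = +0.063917; +0.063917 ∈ [-0.7, 0.7) → IN Λ
#8 (5,6): internal coord 5 + (6)·τ' = +3.183346; +3.183346 ∉ [-0.7, 0.7) → out
#9 (-7,-6): internal coord -7 + (-6)·τ' = -5.183346; -5.183346 ∉ [-0.7, 0.7) → out

3, 5, 7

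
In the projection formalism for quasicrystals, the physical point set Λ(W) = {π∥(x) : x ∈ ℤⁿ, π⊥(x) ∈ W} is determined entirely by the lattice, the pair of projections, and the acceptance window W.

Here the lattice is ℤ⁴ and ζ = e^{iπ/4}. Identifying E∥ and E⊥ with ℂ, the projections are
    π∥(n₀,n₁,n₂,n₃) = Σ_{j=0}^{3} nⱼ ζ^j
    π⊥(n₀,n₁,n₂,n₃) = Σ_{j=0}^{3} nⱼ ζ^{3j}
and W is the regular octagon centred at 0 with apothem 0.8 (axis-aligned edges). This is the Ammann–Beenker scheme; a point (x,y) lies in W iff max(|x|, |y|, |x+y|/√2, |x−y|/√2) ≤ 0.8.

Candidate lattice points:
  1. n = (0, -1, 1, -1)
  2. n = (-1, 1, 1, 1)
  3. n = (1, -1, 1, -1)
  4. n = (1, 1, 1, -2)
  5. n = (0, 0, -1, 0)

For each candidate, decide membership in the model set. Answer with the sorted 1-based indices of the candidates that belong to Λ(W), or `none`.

none

Internal map: ζ^{3j} for j=0..3 gives (1,0), (−√2/2,√2/2), (0,−1), (√2/2,√2/2).
#1 (0, -1, 1, -1): internal (0.000000, -2.414214); octagon support 2.414214 vs apothem 0.8 → ∉ W
#2 (-1, 1, 1, 1): internal (-1.000000, 0.414214); octagon support 1.000000 vs apothem 0.8 → ∉ W
#3 (1, -1, 1, -1): internal (1.000000, -2.414214); octagon support 2.414214 vs apothem 0.8 → ∉ W
#4 (1, 1, 1, -2): internal (-1.121320, -1.707107); octagon support 2.000000 vs apothem 0.8 → ∉ W
#5 (0, 0, -1, 0): internal (0.000000, 1.000000); octagon support 1.000000 vs apothem 0.8 → ∉ W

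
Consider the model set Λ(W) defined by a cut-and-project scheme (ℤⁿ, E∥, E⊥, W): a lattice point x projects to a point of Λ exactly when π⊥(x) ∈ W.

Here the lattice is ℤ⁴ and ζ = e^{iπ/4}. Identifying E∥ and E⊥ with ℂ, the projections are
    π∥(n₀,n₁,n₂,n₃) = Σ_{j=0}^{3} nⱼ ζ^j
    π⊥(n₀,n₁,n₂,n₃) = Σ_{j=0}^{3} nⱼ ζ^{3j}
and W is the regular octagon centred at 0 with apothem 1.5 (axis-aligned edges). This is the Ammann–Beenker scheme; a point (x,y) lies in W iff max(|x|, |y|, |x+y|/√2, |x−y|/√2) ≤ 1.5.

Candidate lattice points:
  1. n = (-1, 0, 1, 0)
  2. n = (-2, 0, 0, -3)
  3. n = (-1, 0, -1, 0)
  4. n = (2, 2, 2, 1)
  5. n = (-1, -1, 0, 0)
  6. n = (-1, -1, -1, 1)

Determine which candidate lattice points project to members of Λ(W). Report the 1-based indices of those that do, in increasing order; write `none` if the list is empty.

π⊥(n) = n₀ + n₁ζ³ + n₂ζ⁶ + n₃ζ⁹ where ζ = e^{iπ/4}.
#1 (-1, 0, 1, 0): internal (-1.0000, -1.0000); octagon support 1.4142 vs apothem 1.5 → ∈ W
#2 (-2, 0, 0, -3): internal (-4.1213, -2.1213); octagon support 4.4142 vs apothem 1.5 → ∉ W
#3 (-1, 0, -1, 0): internal (-1.0000, 1.0000); octagon support 1.4142 vs apothem 1.5 → ∈ W
#4 (2, 2, 2, 1): internal (1.2929, 0.1213); octagon support 1.2929 vs apothem 1.5 → ∈ W
#5 (-1, -1, 0, 0): internal (-0.2929, -0.7071); octagon support 0.7071 vs apothem 1.5 → ∈ W
#6 (-1, -1, -1, 1): internal (0.4142, 1.0000); octagon support 1.0000 vs apothem 1.5 → ∈ W

1, 3, 4, 5, 6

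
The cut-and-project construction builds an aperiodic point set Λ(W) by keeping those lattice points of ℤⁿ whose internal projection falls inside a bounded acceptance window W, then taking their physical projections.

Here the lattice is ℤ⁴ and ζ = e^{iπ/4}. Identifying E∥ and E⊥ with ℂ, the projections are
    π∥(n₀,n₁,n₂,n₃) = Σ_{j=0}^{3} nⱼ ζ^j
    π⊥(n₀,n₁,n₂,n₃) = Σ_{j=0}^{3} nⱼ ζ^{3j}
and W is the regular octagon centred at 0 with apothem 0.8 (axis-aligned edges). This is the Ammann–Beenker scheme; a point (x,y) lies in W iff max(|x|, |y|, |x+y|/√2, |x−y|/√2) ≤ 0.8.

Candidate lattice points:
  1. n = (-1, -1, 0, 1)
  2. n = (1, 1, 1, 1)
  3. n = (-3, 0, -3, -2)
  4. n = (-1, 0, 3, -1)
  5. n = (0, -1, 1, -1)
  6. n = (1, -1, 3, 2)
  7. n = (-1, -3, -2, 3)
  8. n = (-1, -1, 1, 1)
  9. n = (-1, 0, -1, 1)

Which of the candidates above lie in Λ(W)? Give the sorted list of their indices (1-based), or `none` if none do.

Internal map: ζ^{3j} for j=0..3 gives (1,0), (−√2/2,√2/2), (0,−1), (√2/2,√2/2).
candidate 1: n = (-1, -1, 0, 1) → π⊥ ≈ (+0.41421, +0.00000); max(|x|,|y|,|x±y|/√2) = 0.41421 ≤ 0.8 ⇒ ∈ W
candidate 2: n = (1, 1, 1, 1) → π⊥ ≈ (+1.00000, +0.41421); max(|x|,|y|,|x±y|/√2) = 1.00000 > 0.8 ⇒ ∉ W
candidate 3: n = (-3, 0, -3, -2) → π⊥ ≈ (-4.41421, +1.58579); max(|x|,|y|,|x±y|/√2) = 4.41421 > 0.8 ⇒ ∉ W
candidate 4: n = (-1, 0, 3, -1) → π⊥ ≈ (-1.70711, -3.70711); max(|x|,|y|,|x±y|/√2) = 3.82843 > 0.8 ⇒ ∉ W
candidate 5: n = (0, -1, 1, -1) → π⊥ ≈ (+0.00000, -2.41421); max(|x|,|y|,|x±y|/√2) = 2.41421 > 0.8 ⇒ ∉ W
candidate 6: n = (1, -1, 3, 2) → π⊥ ≈ (+3.12132, -2.29289); max(|x|,|y|,|x±y|/√2) = 3.82843 > 0.8 ⇒ ∉ W
candidate 7: n = (-1, -3, -2, 3) → π⊥ ≈ (+3.24264, +2.00000); max(|x|,|y|,|x±y|/√2) = 3.70711 > 0.8 ⇒ ∉ W
candidate 8: n = (-1, -1, 1, 1) → π⊥ ≈ (+0.41421, -1.00000); max(|x|,|y|,|x±y|/√2) = 1.00000 > 0.8 ⇒ ∉ W
candidate 9: n = (-1, 0, -1, 1) → π⊥ ≈ (-0.29289, +1.70711); max(|x|,|y|,|x±y|/√2) = 1.70711 > 0.8 ⇒ ∉ W

1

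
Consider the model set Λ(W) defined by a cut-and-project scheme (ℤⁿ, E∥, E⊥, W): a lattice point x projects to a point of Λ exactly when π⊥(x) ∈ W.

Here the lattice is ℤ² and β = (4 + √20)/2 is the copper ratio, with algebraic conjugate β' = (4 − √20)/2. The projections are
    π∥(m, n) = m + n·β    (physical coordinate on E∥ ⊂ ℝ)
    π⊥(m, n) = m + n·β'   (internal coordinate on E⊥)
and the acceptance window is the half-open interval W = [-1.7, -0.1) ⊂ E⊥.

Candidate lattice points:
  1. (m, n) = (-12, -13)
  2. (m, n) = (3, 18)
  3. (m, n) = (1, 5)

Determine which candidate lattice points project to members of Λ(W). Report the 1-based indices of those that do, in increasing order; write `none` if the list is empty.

2, 3

β' = (4−√20)/2 ≈ -0.236068.
[1] lift (-12,-13): star map gives -8.931116; window check -1.7 ≤ -8.931116 < -0.1 is false → out
[2] lift (3,18): star map gives -1.249224; window check -1.7 ≤ -1.249224 < -0.1 is true → IN Λ
[3] lift (1,5): star map gives -0.180340; window check -1.7 ≤ -0.180340 < -0.1 is true → IN Λ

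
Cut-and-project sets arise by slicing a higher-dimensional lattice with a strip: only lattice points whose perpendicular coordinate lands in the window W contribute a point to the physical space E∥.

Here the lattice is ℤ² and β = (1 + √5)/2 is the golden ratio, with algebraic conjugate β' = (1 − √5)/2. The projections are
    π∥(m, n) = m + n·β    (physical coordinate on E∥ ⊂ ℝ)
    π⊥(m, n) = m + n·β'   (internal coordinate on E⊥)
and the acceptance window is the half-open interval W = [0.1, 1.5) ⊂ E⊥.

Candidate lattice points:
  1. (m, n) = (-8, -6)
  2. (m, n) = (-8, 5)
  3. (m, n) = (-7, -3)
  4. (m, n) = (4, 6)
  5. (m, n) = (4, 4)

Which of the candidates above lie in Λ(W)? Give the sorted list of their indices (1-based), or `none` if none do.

4

β' = (1−√5)/2 ≈ -0.6180.
#1 (-8,-6): internal coord -8 + (-6)·β' = -4.2918; -4.2918 ∉ [0.1, 1.5) → out
#2 (-8,5): internal coord -8 + (5)·β' = -11.0902; -11.0902 ∉ [0.1, 1.5) → out
#3 (-7,-3): internal coord -7 + (-3)·β' = -5.1459; -5.1459 ∉ [0.1, 1.5) → out
#4 (4,6): internal coord 4 + (6)·β' = +0.2918; +0.2918 ∈ [0.1, 1.5) → IN Λ
#5 (4,4): internal coord 4 + (4)·β' = +1.5279; +1.5279 ∉ [0.1, 1.5) → out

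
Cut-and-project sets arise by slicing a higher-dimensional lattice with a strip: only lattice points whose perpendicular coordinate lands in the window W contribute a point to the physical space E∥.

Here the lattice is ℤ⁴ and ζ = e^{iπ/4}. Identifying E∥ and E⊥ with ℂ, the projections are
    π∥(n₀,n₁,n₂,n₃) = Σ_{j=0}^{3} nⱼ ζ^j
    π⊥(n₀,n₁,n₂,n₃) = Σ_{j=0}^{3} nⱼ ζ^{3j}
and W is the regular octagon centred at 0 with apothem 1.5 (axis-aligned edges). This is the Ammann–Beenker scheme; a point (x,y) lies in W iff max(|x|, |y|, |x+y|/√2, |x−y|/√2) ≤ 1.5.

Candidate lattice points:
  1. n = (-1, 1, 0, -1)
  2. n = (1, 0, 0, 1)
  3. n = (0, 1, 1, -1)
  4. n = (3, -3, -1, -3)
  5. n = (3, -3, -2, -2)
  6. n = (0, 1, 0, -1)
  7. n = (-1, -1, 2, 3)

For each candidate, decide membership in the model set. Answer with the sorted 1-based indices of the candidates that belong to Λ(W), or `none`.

6

π⊥(n) = n₀ + n₁ζ³ + n₂ζ⁶ + n₃ζ⁹ where ζ = e^{iπ/4}.
#1 (-1, 1, 0, -1): internal (-2.41421, 0.00000); octagon support 2.41421 vs apothem 1.5 → ∉ W
#2 (1, 0, 0, 1): internal (1.70711, 0.70711); octagon support 1.70711 vs apothem 1.5 → ∉ W
#3 (0, 1, 1, -1): internal (-1.41421, -1.00000); octagon support 1.70711 vs apothem 1.5 → ∉ W
#4 (3, -3, -1, -3): internal (3.00000, -3.24264); octagon support 4.41421 vs apothem 1.5 → ∉ W
#5 (3, -3, -2, -2): internal (3.70711, -1.53553); octagon support 3.70711 vs apothem 1.5 → ∉ W
#6 (0, 1, 0, -1): internal (-1.41421, 0.00000); octagon support 1.41421 vs apothem 1.5 → ∈ W
#7 (-1, -1, 2, 3): internal (1.82843, -0.58579); octagon support 1.82843 vs apothem 1.5 → ∉ W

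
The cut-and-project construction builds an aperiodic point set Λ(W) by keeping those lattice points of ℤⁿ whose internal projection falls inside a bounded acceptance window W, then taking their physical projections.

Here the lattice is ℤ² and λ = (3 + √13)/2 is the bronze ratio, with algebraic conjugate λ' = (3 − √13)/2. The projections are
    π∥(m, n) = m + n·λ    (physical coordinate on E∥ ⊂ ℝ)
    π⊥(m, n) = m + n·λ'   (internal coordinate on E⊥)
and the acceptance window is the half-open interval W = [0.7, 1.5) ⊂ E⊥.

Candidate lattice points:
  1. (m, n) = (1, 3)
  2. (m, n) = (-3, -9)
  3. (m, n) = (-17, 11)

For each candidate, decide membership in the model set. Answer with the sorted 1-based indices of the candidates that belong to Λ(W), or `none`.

Numerically λ ≈ 3.30278 and λ' = −1/λ ≈ -0.30278.
[1] lift (1,3): star map gives 0.09167; window check 0.7 ≤ 0.09167 < 1.5 is false → out
[2] lift (-3,-9): star map gives -0.27502; window check 0.7 ≤ -0.27502 < 1.5 is false → out
[3] lift (-17,11): star map gives -20.33053; window check 0.7 ≤ -20.33053 < 1.5 is false → out

none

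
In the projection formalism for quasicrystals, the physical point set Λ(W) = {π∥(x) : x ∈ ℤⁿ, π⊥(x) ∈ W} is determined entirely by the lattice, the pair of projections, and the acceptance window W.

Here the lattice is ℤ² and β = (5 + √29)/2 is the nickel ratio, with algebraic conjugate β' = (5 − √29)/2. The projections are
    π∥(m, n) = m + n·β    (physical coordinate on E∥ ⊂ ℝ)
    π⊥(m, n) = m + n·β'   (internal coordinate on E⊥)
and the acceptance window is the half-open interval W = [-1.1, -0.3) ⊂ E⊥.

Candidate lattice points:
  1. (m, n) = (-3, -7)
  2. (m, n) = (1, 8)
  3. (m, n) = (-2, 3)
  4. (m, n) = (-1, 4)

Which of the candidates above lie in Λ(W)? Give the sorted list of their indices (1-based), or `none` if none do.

2

Compute β' = (5−√29)/2 = -0.192582, so π⊥(m,n) = m -0.192582·n.
candidate 1: (m,n)=(-3,-7) → π∥ = -3-7·β ≈ -39.348077, π⊥ = -3-7·β' ≈ -1.651923 ∉ [-1.1, -0.3) ⇒ out
candidate 2: (m,n)=(1,8) → π∥ = 1+8·β ≈ 42.540659, π⊥ = 1+8·β' ≈ -0.540659 ∈ [-1.1, -0.3) ⇒ IN Λ
candidate 3: (m,n)=(-2,3) → π∥ = -2+3·β ≈ 13.577747, π⊥ = -2+3·β' ≈ -2.577747 ∉ [-1.1, -0.3) ⇒ out
candidate 4: (m,n)=(-1,4) → π∥ = -1+4·β ≈ 19.770330, π⊥ = -1+4·β' ≈ -1.770330 ∉ [-1.1, -0.3) ⇒ out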